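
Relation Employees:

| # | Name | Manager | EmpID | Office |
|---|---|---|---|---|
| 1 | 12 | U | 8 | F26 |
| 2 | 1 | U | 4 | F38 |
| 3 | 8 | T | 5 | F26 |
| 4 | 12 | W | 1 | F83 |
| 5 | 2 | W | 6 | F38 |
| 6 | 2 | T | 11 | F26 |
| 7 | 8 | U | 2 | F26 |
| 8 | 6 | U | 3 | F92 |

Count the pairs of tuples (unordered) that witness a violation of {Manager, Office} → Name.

2

(Manager=U, Office=F26): violating pairs (1,7) — 1 pair.
(Manager=T, Office=F26): violating pairs (3,6) — 1 pair.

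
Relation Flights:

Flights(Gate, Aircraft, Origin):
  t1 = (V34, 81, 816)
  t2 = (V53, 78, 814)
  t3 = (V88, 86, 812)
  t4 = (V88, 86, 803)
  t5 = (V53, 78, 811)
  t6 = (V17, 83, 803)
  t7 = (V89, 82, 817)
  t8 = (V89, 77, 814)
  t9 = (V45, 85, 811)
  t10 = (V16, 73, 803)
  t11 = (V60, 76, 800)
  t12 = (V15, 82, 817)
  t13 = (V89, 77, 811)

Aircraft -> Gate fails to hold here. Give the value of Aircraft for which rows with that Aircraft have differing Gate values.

82

Aircraft=81: row 1 → Gate = V34 ✓
Aircraft=78: rows 2, 5 → Gate = V53, V53 ✓
Aircraft=86: rows 3, 4 → Gate = V88, V88 ✓
Aircraft=83: row 6 → Gate = V17 ✓
Aircraft=82: rows 7, 12 → Gate takes values {V89, V15} — violation
Aircraft=77: rows 8, 13 → Gate = V89, V89 ✓
Aircraft=85: row 9 → Gate = V45 ✓
Aircraft=73: row 10 → Gate = V16 ✓
Aircraft=76: row 11 → Gate = V60 ✓
The only Aircraft value with inconsistent Gate is Aircraft=82.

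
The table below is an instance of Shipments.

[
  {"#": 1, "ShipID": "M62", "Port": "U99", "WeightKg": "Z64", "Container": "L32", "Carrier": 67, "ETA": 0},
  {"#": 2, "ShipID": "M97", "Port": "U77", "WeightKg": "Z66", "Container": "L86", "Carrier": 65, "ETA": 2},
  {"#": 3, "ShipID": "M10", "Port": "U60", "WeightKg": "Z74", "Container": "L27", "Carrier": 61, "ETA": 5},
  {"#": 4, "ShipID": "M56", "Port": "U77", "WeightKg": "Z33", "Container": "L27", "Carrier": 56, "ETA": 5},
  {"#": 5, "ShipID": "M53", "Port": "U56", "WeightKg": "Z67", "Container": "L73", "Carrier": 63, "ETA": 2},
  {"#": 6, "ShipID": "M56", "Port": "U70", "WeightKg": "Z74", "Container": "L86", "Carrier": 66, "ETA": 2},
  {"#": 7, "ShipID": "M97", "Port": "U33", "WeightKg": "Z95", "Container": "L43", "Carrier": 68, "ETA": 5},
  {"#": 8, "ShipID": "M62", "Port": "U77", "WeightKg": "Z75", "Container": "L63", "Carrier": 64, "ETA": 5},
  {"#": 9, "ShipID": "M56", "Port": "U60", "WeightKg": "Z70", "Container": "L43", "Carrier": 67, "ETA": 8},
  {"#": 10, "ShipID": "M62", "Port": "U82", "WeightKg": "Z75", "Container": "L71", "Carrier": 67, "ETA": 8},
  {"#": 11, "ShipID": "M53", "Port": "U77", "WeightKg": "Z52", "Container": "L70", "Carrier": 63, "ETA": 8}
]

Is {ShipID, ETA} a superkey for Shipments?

All 11 rows have distinct {ShipID, ETA} values, so {ShipID, ETA} → (all attributes) holds and {ShipID, ETA} is a superkey.

Yes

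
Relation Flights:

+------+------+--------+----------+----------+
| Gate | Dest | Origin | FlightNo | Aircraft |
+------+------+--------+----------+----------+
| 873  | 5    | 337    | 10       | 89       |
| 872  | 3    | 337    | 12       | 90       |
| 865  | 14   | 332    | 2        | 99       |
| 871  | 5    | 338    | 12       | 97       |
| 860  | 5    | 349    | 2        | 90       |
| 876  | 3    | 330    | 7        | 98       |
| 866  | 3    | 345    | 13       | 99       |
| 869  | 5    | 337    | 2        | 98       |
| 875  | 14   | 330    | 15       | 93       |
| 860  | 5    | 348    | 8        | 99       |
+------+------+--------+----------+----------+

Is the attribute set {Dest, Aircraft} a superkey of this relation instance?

Yes

All 10 rows have distinct {Dest, Aircraft} values, so {Dest, Aircraft} → (all attributes) holds and {Dest, Aircraft} is a superkey.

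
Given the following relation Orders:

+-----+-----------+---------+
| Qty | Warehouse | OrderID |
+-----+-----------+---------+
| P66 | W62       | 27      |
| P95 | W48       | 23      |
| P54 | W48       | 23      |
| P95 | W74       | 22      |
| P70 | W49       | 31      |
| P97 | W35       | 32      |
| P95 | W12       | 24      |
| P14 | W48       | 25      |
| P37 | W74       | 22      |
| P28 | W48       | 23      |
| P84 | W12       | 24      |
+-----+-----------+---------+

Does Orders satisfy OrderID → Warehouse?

OrderID=27: 1 row → Warehouse = W62 ✓
OrderID=23: 3 rows → Warehouse = W48, W48, W48 ✓
OrderID=22: 2 rows → Warehouse = W74, W74 ✓
OrderID=31: 1 row → Warehouse = W49 ✓
OrderID=32: 1 row → Warehouse = W35 ✓
OrderID=24: 2 rows → Warehouse = W12, W12 ✓
OrderID=25: 1 row → Warehouse = W48 ✓
Every OrderID value is associated with a single Warehouse value, so OrderID → Warehouse holds.

Yes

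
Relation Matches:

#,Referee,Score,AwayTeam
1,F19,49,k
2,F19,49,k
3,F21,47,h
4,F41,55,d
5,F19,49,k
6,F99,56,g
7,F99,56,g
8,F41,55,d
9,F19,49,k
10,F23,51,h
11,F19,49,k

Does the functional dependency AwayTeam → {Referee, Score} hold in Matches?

AwayTeam=k: rows 1, 2, 5, 9, 11 → {Referee,Score} = (F19, 49), (F19, 49), (F19, 49), (F19, 49), (F19, 49) ✓
AwayTeam=h: rows 3, 10 → {Referee,Score} takes values {(F21, 47), (F23, 51)} — violation
AwayTeam=d: rows 4, 8 → {Referee,Score} = (F41, 55), (F41, 55) ✓
AwayTeam=g: rows 6, 7 → {Referee,Score} = (F99, 56), (F99, 56) ✓
Two rows agree on AwayTeam but differ on {Referee, Score}, so AwayTeam → {Referee, Score} does not hold.

No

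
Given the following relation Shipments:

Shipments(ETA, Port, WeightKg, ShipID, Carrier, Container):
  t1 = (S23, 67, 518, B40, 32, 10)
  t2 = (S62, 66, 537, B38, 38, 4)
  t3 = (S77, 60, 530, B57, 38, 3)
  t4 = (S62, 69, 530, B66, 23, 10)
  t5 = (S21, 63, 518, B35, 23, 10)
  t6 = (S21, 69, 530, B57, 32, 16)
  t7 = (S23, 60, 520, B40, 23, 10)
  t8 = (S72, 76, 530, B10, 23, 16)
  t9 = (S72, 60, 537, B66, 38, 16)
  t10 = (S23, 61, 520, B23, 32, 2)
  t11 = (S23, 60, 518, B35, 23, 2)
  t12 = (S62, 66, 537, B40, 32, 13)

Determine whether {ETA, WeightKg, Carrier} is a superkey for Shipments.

Yes

All 12 rows have distinct {ETA, WeightKg, Carrier} values, so {ETA, WeightKg, Carrier} → (all attributes) holds and {ETA, WeightKg, Carrier} is a superkey.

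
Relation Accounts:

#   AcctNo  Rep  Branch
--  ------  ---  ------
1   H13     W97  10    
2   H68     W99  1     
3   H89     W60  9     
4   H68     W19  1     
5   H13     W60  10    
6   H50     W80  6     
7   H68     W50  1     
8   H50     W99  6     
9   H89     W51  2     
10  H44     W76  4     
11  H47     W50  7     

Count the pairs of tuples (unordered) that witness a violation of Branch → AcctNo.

0

Branch=10: all 2 rows agree on AcctNo — 0 pairs.
Branch=1: all 3 rows agree on AcctNo — 0 pairs.
Branch=6: all 2 rows agree on AcctNo — 0 pairs.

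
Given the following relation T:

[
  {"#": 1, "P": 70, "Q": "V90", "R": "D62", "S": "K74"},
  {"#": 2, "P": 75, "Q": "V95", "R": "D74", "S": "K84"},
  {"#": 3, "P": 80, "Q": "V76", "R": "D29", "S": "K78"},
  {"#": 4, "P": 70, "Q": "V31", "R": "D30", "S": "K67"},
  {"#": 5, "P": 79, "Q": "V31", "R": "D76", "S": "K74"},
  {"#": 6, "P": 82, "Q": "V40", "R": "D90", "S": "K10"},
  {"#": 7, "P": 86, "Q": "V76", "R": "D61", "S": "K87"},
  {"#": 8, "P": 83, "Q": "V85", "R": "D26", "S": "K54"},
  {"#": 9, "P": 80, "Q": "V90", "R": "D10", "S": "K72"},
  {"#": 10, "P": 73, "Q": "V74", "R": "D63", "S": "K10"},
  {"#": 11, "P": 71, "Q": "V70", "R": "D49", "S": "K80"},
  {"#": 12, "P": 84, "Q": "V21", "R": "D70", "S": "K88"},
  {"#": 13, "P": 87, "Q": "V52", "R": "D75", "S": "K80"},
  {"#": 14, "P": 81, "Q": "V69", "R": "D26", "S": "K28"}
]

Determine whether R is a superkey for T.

Rows 8 and 14 have the same R value R=D26 but are distinct tuples, so R does not determine every attribute — not a superkey.

No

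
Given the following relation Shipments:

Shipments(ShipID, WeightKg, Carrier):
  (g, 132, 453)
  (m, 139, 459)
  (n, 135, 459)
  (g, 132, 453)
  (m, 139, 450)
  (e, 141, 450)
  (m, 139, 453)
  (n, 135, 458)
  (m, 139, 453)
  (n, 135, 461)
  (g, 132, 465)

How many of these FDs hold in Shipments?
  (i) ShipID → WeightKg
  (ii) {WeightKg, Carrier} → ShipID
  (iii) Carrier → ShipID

(i) ShipID → WeightKg: every LHS value maps to a single RHS value — holds.
(ii) {WeightKg, Carrier} → ShipID: every LHS value maps to a single RHS value — holds.
(iii) Carrier → ShipID: Carrier=453: 4 rows → ShipID takes values {g, m} — violation; Carrier=459: 2 rows → ShipID takes values {m, n} — violation; Carrier=450: 2 rows → ShipID takes values {m, e} — violation — fails.
2 of the 3 dependencies hold.

2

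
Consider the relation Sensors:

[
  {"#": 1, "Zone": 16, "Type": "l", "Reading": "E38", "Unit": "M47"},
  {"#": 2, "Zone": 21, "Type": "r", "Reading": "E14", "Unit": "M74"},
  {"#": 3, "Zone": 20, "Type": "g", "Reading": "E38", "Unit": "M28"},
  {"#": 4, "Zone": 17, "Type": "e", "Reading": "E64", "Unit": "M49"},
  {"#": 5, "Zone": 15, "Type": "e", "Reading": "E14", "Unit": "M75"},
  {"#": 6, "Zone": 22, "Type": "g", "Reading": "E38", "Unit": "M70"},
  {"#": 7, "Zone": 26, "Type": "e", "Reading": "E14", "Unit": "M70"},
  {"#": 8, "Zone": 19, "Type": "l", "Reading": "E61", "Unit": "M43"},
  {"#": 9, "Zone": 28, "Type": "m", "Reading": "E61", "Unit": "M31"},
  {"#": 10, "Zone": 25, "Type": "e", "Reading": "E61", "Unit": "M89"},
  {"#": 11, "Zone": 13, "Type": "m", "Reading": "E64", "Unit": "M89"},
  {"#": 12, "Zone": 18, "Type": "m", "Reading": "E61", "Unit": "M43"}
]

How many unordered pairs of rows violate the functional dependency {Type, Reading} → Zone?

(Type=g, Reading=E38): violating pairs (3,6) — 1 pair.
(Type=e, Reading=E14): violating pairs (5,7) — 1 pair.
(Type=m, Reading=E61): violating pairs (9,12) — 1 pair.

3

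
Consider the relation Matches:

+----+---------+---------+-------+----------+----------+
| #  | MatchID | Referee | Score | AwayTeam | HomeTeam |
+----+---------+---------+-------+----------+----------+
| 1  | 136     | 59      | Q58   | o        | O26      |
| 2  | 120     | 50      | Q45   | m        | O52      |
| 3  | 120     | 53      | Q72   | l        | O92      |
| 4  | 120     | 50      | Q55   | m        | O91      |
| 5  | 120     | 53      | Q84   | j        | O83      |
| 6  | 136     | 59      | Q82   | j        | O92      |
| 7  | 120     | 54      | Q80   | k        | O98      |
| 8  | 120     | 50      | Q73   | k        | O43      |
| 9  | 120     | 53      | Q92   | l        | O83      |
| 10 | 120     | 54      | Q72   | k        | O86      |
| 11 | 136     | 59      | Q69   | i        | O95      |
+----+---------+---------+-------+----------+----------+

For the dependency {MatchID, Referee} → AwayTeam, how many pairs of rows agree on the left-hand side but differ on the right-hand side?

7

(MatchID=136, Referee=59): violating pairs (1,6), (1,11), (6,11) — 3 pairs.
(MatchID=120, Referee=50): violating pairs (2,8), (4,8) — 2 pairs.
(MatchID=120, Referee=53): violating pairs (3,5), (5,9) — 2 pairs.
(MatchID=120, Referee=54): all 2 rows agree on AwayTeam — 0 pairs.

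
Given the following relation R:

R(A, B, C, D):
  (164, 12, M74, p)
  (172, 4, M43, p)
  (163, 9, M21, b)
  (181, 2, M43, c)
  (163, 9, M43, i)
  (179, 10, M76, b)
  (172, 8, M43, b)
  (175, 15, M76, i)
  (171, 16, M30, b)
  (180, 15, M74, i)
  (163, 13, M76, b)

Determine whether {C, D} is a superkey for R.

No

Two distinct rows share (C=M76, D=b), so {C, D} does not determine every attribute — not a superkey.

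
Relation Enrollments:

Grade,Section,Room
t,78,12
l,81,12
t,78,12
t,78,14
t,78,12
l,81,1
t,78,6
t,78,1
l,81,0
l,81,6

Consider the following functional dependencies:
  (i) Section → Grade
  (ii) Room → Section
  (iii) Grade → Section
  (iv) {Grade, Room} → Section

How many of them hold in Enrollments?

3

(i) Section → Grade: every LHS value maps to a single RHS value — holds.
(ii) Room → Section: Room=12: 4 rows → Section takes values {78, 81} — violation; Room=1: 2 rows → Section takes values {81, 78} — violation; Room=6: 2 rows → Section takes values {78, 81} — violation — fails.
(iii) Grade → Section: every LHS value maps to a single RHS value — holds.
(iv) {Grade, Room} → Section: every LHS value maps to a single RHS value — holds.
3 of the 4 dependencies hold.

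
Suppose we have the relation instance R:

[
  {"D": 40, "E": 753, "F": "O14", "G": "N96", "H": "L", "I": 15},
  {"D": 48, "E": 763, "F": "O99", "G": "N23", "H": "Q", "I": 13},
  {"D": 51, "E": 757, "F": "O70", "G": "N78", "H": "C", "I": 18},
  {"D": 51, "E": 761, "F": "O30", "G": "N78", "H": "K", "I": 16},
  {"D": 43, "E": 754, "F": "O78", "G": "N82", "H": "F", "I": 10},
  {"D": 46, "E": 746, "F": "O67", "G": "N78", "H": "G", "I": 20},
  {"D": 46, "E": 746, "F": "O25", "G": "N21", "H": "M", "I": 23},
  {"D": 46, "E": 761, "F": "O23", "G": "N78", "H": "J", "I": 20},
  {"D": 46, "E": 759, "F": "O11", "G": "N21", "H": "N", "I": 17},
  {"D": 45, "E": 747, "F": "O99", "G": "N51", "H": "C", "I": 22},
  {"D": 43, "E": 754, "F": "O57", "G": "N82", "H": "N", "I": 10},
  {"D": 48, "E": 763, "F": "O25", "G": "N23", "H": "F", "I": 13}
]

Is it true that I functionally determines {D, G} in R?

I=15: 1 row → {D,G} = (40, N96) ✓
I=13: 2 rows → {D,G} = (48, N23), (48, N23) ✓
I=18: 1 row → {D,G} = (51, N78) ✓
I=16: 1 row → {D,G} = (51, N78) ✓
I=10: 2 rows → {D,G} = (43, N82), (43, N82) ✓
I=20: 2 rows → {D,G} = (46, N78), (46, N78) ✓
I=23: 1 row → {D,G} = (46, N21) ✓
I=17: 1 row → {D,G} = (46, N21) ✓
I=22: 1 row → {D,G} = (45, N51) ✓
Every I value is associated with a single {D, G} value, so I → {D, G} holds.

Yes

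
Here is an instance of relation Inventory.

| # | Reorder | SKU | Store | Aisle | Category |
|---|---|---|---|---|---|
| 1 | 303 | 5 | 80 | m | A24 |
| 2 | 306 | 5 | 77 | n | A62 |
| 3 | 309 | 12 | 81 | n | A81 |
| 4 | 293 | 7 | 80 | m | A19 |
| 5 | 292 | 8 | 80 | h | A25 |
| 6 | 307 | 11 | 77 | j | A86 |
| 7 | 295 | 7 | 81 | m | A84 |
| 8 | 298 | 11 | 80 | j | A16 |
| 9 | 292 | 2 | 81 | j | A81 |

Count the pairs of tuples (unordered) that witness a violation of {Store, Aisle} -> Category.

(Store=80, Aisle=m): violating pairs (1,4) — 1 pair.

1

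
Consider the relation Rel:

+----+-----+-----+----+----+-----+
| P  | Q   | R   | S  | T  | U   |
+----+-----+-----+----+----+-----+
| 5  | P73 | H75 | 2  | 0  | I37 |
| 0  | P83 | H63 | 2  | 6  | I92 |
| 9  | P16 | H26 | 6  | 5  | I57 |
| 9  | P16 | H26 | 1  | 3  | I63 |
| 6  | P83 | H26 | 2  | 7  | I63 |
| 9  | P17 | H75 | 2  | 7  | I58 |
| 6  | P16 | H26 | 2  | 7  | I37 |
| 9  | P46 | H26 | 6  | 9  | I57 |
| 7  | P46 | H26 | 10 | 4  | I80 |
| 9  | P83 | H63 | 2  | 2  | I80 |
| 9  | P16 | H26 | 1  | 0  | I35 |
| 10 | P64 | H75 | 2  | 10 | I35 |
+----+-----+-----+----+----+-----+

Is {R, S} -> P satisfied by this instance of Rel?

No

(R=H75, S=2): 3 rows → P takes values {5, 9, 10} — violation
(R=H63, S=2): 2 rows → P takes values {0, 9} — violation
(R=H26, S=6): 2 rows → P = 9, 9 ✓
(R=H26, S=1): 2 rows → P = 9, 9 ✓
(R=H26, S=2): 2 rows → P = 6, 6 ✓
(R=H26, S=10): 1 row → P = 7 ✓
Two rows agree on {R, S} but differ on P, so {R, S} -> P does not hold.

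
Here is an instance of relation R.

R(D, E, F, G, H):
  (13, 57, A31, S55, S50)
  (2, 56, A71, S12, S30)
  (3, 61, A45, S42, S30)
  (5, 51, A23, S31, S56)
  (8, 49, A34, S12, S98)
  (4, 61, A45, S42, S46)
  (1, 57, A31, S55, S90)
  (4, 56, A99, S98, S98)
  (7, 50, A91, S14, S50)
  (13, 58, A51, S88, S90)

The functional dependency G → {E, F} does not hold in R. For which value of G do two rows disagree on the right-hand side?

G=S55: 2 rows → {E,F} = (57, A31), (57, A31) ✓
G=S12: 2 rows → {E,F} takes values {(56, A71), (49, A34)} — violation
G=S42: 2 rows → {E,F} = (61, A45), (61, A45) ✓
G=S31: 1 row → {E,F} = (51, A23) ✓
G=S98: 1 row → {E,F} = (56, A99) ✓
G=S14: 1 row → {E,F} = (50, A91) ✓
G=S88: 1 row → {E,F} = (58, A51) ✓
The only G value with inconsistent RHS is G=S12.

S12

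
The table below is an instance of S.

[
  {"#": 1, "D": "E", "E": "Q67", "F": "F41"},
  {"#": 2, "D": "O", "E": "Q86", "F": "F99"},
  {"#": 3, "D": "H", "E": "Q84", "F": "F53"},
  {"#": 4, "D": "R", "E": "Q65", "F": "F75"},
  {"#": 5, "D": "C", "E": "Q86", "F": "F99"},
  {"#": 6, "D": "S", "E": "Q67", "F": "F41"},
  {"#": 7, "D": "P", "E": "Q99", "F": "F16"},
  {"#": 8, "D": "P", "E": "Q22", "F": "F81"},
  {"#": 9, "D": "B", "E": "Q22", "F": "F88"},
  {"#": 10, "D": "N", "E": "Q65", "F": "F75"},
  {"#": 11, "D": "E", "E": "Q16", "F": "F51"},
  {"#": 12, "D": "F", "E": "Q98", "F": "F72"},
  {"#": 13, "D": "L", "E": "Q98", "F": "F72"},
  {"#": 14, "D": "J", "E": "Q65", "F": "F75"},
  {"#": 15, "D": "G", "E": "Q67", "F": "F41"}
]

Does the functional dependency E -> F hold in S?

No

E=Q67: rows 1, 6, 15 → F = F41, F41, F41 ✓
E=Q86: rows 2, 5 → F = F99, F99 ✓
E=Q84: row 3 → F = F53 ✓
E=Q65: rows 4, 10, 14 → F = F75, F75, F75 ✓
E=Q99: row 7 → F = F16 ✓
E=Q22: rows 8, 9 → F takes values {F81, F88} — violation
E=Q16: row 11 → F = F51 ✓
E=Q98: rows 12, 13 → F = F72, F72 ✓
Two rows agree on E but differ on F, so E -> F does not hold.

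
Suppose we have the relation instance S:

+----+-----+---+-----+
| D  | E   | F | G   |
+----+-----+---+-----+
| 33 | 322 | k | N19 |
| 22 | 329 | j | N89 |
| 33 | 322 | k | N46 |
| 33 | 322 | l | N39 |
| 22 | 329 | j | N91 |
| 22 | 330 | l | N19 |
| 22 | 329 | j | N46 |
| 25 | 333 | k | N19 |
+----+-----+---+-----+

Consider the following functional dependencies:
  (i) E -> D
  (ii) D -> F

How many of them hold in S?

1

(i) E -> D: every LHS value maps to a single RHS value — holds.
(ii) D -> F: D=33: 3 rows → F takes values {k, l} — violation; D=22: 4 rows → F takes values {j, l} — violation — fails.
1 of the 2 dependencies holds.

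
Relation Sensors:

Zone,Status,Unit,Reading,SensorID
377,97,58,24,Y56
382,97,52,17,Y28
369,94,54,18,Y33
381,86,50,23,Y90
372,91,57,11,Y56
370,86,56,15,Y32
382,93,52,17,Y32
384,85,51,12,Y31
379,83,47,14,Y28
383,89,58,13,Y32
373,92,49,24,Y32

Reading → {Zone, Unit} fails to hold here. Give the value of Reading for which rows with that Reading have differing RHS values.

Reading=24: 2 rows → {Zone,Unit} takes values {(377, 58), (373, 49)} — violation
Reading=17: 2 rows → {Zone,Unit} = (382, 52), (382, 52) ✓
Reading=18: 1 row → {Zone,Unit} = (369, 54) ✓
Reading=23: 1 row → {Zone,Unit} = (381, 50) ✓
Reading=11: 1 row → {Zone,Unit} = (372, 57) ✓
Reading=15: 1 row → {Zone,Unit} = (370, 56) ✓
Reading=12: 1 row → {Zone,Unit} = (384, 51) ✓
Reading=14: 1 row → {Zone,Unit} = (379, 47) ✓
Reading=13: 1 row → {Zone,Unit} = (383, 58) ✓
The only Reading value with inconsistent RHS is Reading=24.

24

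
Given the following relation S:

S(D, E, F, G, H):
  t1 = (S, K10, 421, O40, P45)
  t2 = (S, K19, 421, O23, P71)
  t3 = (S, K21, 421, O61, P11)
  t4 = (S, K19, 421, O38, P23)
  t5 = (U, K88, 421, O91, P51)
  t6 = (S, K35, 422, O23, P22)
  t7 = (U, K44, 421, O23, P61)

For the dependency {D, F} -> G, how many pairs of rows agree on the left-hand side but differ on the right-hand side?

(D=S, F=421): violating pairs (1,2), (1,3), (1,4), (2,3), (2,4), (3,4) — 6 pairs.
(D=U, F=421): violating pairs (5,7) — 1 pair.

7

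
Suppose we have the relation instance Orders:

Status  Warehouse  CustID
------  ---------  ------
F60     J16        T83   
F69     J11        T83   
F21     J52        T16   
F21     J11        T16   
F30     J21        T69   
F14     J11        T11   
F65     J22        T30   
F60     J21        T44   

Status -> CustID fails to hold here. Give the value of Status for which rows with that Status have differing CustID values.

F60

Status=F60: 2 rows → CustID takes values {T83, T44} — violation
Status=F69: 1 row → CustID = T83 ✓
Status=F21: 2 rows → CustID = T16, T16 ✓
Status=F30: 1 row → CustID = T69 ✓
Status=F14: 1 row → CustID = T11 ✓
Status=F65: 1 row → CustID = T30 ✓
The only Status value with inconsistent CustID is Status=F60.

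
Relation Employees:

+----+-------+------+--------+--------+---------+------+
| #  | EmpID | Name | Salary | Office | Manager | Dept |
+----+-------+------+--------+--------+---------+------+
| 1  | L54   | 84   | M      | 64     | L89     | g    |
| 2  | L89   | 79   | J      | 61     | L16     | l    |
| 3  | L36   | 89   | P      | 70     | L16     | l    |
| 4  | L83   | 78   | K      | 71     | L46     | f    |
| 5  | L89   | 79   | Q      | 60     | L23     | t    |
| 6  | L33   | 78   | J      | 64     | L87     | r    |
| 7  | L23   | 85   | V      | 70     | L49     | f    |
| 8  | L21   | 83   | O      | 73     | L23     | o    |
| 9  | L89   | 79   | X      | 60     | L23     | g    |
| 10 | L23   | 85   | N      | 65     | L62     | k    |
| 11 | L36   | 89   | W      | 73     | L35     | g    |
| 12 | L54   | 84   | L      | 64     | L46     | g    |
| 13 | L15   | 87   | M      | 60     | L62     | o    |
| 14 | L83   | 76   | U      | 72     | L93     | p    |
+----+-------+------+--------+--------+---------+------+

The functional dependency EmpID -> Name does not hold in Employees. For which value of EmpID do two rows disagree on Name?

EmpID=L54: rows 1, 12 → Name = 84, 84 ✓
EmpID=L89: rows 2, 5, 9 → Name = 79, 79, 79 ✓
EmpID=L36: rows 3, 11 → Name = 89, 89 ✓
EmpID=L83: rows 4, 14 → Name takes values {78, 76} — violation
EmpID=L33: row 6 → Name = 78 ✓
EmpID=L23: rows 7, 10 → Name = 85, 85 ✓
EmpID=L21: row 8 → Name = 83 ✓
EmpID=L15: row 13 → Name = 87 ✓
The only EmpID value with inconsistent Name is EmpID=L83.

L83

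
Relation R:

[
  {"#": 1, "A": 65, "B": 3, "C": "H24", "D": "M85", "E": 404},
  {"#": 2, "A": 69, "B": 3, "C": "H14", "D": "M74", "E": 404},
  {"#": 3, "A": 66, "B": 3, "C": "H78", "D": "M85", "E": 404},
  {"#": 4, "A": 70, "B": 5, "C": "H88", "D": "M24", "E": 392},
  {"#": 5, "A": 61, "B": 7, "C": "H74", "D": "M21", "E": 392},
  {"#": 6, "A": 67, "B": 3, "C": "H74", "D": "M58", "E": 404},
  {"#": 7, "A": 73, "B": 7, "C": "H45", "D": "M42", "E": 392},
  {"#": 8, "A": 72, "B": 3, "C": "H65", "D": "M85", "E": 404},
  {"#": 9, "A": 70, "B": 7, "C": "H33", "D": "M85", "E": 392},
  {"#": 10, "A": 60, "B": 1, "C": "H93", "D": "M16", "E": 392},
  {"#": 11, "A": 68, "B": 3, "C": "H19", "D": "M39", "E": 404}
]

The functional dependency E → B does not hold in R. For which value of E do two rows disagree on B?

E=404: rows 1, 2, 3, 6, 8, 11 → B = 3, 3, 3, 3, 3, 3 ✓
E=392: rows 4, 5, 7, 9, 10 → B takes values {5, 7, 1} — violation
The only E value with inconsistent B is E=392.

392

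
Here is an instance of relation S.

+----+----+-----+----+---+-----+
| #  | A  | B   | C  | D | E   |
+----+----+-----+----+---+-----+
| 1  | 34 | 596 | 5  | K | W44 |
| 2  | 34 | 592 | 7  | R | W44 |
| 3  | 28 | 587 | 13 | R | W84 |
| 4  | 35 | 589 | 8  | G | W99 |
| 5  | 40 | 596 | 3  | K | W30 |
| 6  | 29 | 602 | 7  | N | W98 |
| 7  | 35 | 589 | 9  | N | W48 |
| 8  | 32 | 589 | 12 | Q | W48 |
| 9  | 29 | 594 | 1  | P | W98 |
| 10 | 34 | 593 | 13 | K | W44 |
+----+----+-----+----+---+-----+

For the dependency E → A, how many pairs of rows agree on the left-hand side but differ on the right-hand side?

1

E=W44: all 3 rows agree on A — 0 pairs.
E=W98: all 2 rows agree on A — 0 pairs.
E=W48: violating pairs (7,8) — 1 pair.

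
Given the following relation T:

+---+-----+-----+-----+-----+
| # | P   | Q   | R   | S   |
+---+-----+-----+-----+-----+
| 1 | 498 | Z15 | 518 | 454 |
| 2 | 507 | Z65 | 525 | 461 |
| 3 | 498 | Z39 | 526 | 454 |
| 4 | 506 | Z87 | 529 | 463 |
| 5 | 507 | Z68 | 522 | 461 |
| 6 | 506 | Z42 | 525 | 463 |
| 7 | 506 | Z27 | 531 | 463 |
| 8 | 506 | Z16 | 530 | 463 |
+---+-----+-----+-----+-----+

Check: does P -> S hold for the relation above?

Yes

P=498: rows 1, 3 → S = 454, 454 ✓
P=507: rows 2, 5 → S = 461, 461 ✓
P=506: rows 4, 6, 7, 8 → S = 463, 463, 463, 463 ✓
Every P value is associated with a single S value, so P -> S holds.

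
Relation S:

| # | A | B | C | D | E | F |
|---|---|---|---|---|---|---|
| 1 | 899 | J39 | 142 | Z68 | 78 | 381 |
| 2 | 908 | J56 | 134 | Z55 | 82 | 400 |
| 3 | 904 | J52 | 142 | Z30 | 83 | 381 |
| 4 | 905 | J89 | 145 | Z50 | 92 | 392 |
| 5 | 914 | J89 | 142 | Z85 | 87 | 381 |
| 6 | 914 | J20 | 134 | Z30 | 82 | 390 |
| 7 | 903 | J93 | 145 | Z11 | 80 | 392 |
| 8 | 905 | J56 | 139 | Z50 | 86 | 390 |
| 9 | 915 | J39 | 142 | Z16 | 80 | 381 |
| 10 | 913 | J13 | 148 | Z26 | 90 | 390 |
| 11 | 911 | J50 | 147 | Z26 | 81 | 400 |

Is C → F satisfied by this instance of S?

C=142: rows 1, 3, 5, 9 → F = 381, 381, 381, 381 ✓
C=134: rows 2, 6 → F takes values {400, 390} — violation
C=145: rows 4, 7 → F = 392, 392 ✓
C=139: row 8 → F = 390 ✓
C=148: row 10 → F = 390 ✓
C=147: row 11 → F = 400 ✓
Two rows agree on C but differ on F, so C → F does not hold.

No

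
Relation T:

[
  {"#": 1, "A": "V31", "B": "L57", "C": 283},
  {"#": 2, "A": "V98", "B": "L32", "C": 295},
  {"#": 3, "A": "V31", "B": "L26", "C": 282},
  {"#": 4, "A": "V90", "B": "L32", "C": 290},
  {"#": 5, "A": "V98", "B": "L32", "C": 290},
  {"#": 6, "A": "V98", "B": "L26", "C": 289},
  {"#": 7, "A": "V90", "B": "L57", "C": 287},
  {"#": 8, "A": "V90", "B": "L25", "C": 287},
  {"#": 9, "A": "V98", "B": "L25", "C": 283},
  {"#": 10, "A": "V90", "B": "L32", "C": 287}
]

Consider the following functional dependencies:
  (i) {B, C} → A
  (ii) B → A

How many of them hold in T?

0

(i) {B, C} → A: (B=L32, C=290): rows 4, 5 → A takes values {V90, V98} — violation — fails.
(ii) B → A: B=L57: rows 1, 7 → A takes values {V31, V90} — violation; B=L32: rows 2, 4, 5, 10 → A takes values {V98, V90} — violation; B=L26: rows 3, 6 → A takes values {V31, V98} — violation; B=L25: rows 8, 9 → A takes values {V90, V98} — violation — fails.
None of the 2 dependencies hold.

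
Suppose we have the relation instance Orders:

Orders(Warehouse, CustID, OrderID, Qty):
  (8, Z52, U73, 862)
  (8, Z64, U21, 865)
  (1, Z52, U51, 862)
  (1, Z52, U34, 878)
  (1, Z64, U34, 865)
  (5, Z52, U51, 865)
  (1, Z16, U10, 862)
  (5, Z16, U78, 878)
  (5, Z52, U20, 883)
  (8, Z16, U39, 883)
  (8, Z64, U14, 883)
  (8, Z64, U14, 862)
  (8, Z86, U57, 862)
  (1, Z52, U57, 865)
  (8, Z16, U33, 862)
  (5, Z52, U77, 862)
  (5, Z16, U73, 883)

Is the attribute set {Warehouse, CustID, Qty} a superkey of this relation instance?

All 17 rows have distinct {Warehouse, CustID, Qty} values, so {Warehouse, CustID, Qty} → (all attributes) holds and {Warehouse, CustID, Qty} is a superkey.

Yes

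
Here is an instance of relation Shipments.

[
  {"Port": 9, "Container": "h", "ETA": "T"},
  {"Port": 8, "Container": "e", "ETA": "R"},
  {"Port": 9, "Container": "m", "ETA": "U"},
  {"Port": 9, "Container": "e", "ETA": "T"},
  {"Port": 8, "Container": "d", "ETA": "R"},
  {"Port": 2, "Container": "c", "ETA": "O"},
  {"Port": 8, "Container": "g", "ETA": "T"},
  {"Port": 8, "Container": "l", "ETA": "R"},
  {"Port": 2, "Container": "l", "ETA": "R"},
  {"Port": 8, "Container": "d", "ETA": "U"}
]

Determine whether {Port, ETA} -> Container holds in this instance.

No

(Port=9, ETA=T): 2 rows → Container takes values {h, e} — violation
(Port=8, ETA=R): 3 rows → Container takes values {e, d, l} — violation
(Port=9, ETA=U): 1 row → Container = m ✓
(Port=2, ETA=O): 1 row → Container = c ✓
(Port=8, ETA=T): 1 row → Container = g ✓
(Port=2, ETA=R): 1 row → Container = l ✓
(Port=8, ETA=U): 1 row → Container = d ✓
Two rows agree on {Port, ETA} but differ on Container, so {Port, ETA} -> Container does not hold.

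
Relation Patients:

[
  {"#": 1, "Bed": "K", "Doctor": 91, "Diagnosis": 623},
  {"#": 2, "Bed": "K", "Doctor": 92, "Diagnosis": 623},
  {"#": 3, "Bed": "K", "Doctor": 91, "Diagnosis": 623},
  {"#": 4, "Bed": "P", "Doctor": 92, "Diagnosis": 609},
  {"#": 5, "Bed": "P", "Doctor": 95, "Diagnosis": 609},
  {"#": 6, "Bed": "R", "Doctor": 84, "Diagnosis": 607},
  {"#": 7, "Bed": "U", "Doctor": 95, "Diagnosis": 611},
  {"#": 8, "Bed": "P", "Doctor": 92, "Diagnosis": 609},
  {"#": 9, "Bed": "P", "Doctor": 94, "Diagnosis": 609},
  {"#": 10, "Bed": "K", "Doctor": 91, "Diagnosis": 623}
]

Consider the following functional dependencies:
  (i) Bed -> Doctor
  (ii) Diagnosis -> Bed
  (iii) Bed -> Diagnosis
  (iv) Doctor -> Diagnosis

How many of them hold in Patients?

2

(i) Bed -> Doctor: Bed=K: rows 1, 2, 3, 10 → Doctor takes values {91, 92} — violation; Bed=P: rows 4, 5, 8, 9 → Doctor takes values {92, 95, 94} — violation — fails.
(ii) Diagnosis -> Bed: every LHS value maps to a single RHS value — holds.
(iii) Bed -> Diagnosis: every LHS value maps to a single RHS value — holds.
(iv) Doctor -> Diagnosis: Doctor=92: rows 2, 4, 8 → Diagnosis takes values {623, 609} — violation; Doctor=95: rows 5, 7 → Diagnosis takes values {609, 611} — violation — fails.
2 of the 4 dependencies hold.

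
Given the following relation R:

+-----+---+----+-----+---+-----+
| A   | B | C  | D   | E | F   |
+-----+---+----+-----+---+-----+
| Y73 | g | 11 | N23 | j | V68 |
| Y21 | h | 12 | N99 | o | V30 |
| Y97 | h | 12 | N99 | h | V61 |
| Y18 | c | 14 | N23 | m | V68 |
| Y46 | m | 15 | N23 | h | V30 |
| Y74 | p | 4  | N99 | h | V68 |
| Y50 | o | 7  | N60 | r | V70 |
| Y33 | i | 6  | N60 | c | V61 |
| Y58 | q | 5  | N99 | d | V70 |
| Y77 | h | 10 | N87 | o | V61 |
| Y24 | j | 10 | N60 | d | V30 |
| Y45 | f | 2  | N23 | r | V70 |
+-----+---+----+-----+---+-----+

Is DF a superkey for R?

No

Two distinct rows share (D=N23, F=V68), so DF does not determine every attribute — not a superkey.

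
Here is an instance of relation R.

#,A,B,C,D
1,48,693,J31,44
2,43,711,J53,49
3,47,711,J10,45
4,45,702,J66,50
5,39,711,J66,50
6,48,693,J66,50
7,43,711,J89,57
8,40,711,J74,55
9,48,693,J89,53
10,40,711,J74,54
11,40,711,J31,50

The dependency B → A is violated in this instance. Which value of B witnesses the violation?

711

B=693: rows 1, 6, 9 → A = 48, 48, 48 ✓
B=711: rows 2, 3, 5, 7, 8, 10, 11 → A takes values {43, 47, 39, 40} — violation
B=702: row 4 → A = 45 ✓
The only B value with inconsistent A is B=711.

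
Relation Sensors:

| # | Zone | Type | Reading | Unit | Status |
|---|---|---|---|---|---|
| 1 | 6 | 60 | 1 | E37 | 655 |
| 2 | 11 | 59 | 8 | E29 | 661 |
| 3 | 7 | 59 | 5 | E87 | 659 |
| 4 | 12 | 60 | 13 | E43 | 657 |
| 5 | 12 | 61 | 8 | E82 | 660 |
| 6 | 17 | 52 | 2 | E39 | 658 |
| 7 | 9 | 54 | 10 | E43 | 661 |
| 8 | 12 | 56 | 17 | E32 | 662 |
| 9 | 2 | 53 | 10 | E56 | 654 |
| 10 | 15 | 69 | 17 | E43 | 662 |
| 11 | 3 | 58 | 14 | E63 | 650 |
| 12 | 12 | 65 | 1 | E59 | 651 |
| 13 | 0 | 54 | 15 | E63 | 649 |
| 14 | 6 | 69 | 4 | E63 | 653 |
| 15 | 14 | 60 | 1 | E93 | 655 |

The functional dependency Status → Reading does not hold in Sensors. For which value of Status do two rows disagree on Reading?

661

Status=655: rows 1, 15 → Reading = 1, 1 ✓
Status=661: rows 2, 7 → Reading takes values {8, 10} — violation
Status=659: row 3 → Reading = 5 ✓
Status=657: row 4 → Reading = 13 ✓
Status=660: row 5 → Reading = 8 ✓
Status=658: row 6 → Reading = 2 ✓
Status=662: rows 8, 10 → Reading = 17, 17 ✓
Status=654: row 9 → Reading = 10 ✓
Status=650: row 11 → Reading = 14 ✓
Status=651: row 12 → Reading = 1 ✓
Status=649: row 13 → Reading = 15 ✓
Status=653: row 14 → Reading = 4 ✓
The only Status value with inconsistent Reading is Status=661.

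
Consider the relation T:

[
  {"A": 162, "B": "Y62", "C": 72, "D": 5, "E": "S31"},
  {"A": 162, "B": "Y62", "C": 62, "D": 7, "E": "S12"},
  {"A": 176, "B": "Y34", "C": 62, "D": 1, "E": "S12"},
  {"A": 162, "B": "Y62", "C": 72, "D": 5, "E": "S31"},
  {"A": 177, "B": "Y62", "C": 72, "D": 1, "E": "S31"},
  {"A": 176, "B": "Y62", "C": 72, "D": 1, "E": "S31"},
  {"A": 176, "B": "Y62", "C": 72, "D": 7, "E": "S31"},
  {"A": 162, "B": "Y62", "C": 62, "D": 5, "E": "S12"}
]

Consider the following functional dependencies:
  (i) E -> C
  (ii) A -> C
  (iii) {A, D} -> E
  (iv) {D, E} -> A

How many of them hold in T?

(i) E -> C: every LHS value maps to a single RHS value — holds.
(ii) A -> C: A=162: 4 rows → C takes values {72, 62} — violation; A=176: 3 rows → C takes values {62, 72} — violation — fails.
(iii) {A, D} -> E: (A=162, D=5): 3 rows → E takes values {S31, S12} — violation; (A=176, D=1): 2 rows → E takes values {S12, S31} — violation — fails.
(iv) {D, E} -> A: (D=1, E=S31): 2 rows → A takes values {177, 176} — violation — fails.
1 of the 4 dependencies holds.

1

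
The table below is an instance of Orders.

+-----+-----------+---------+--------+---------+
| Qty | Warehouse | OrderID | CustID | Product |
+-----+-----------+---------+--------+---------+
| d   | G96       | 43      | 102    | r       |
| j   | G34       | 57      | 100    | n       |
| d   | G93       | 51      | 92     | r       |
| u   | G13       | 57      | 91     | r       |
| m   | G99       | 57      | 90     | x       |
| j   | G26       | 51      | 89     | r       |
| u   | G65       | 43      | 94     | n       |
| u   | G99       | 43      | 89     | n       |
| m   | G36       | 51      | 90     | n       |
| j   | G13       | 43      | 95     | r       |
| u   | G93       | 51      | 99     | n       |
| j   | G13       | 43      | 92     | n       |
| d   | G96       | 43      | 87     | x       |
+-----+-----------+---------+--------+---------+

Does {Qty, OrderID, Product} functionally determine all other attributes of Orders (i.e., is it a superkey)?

No

Two distinct rows share (Qty=u, OrderID=43, Product=n), so {Qty, OrderID, Product} does not determine every attribute — not a superkey.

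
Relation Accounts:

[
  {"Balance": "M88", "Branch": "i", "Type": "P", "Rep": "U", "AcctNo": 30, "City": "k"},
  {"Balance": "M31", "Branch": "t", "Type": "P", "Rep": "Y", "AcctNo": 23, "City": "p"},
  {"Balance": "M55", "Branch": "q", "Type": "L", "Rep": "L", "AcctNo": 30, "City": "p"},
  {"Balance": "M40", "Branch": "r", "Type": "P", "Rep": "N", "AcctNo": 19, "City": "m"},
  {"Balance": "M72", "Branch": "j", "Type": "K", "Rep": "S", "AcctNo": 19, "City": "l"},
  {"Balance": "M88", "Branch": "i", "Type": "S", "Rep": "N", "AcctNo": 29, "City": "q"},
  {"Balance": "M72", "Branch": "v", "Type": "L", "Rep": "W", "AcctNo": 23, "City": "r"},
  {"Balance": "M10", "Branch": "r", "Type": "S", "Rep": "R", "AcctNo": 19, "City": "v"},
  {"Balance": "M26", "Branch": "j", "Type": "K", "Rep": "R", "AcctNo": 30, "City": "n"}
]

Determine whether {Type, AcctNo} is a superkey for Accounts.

Yes

All 9 rows have distinct {Type, AcctNo} values, so {Type, AcctNo} → (all attributes) holds and {Type, AcctNo} is a superkey.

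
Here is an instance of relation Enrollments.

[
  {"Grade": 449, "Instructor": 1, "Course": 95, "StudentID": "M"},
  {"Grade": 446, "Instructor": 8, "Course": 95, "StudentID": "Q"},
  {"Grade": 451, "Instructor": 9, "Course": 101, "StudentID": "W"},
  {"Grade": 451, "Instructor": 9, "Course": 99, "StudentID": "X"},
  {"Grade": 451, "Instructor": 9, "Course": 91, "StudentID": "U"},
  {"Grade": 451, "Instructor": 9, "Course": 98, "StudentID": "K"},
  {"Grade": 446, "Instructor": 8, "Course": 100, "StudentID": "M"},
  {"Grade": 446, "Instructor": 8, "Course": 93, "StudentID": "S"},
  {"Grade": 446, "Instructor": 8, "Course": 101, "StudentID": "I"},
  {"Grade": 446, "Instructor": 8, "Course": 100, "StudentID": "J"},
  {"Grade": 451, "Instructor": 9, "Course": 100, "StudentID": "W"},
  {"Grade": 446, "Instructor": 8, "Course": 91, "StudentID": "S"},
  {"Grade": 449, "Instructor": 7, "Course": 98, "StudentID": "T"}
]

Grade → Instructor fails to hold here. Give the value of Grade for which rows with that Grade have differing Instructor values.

449

Grade=449: 2 rows → Instructor takes values {1, 7} — violation
Grade=446: 6 rows → Instructor = 8, 8, 8, 8, 8, 8 ✓
Grade=451: 5 rows → Instructor = 9, 9, 9, 9, 9 ✓
The only Grade value with inconsistent Instructor is Grade=449.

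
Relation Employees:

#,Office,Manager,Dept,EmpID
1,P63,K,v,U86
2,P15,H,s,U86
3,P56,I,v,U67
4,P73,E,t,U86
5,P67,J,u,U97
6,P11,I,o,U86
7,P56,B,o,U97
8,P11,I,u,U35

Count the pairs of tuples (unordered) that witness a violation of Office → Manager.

Office=P56: violating pairs (3,7) — 1 pair.
Office=P11: all 2 rows agree on Manager — 0 pairs.

1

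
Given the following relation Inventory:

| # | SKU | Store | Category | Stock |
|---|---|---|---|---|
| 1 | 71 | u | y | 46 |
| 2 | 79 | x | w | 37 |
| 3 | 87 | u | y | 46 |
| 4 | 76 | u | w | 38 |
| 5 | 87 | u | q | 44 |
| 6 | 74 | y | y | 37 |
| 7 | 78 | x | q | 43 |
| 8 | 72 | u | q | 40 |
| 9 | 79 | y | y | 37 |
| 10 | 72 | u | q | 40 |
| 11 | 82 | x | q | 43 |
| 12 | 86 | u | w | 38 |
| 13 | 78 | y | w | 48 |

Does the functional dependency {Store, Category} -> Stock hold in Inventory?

(Store=u, Category=y): rows 1, 3 → Stock = 46, 46 ✓
(Store=x, Category=w): row 2 → Stock = 37 ✓
(Store=u, Category=w): rows 4, 12 → Stock = 38, 38 ✓
(Store=u, Category=q): rows 5, 8, 10 → Stock takes values {44, 40} — violation
(Store=y, Category=y): rows 6, 9 → Stock = 37, 37 ✓
(Store=x, Category=q): rows 7, 11 → Stock = 43, 43 ✓
(Store=y, Category=w): row 13 → Stock = 48 ✓
Two rows agree on {Store, Category} but differ on Stock, so {Store, Category} -> Stock does not hold.

No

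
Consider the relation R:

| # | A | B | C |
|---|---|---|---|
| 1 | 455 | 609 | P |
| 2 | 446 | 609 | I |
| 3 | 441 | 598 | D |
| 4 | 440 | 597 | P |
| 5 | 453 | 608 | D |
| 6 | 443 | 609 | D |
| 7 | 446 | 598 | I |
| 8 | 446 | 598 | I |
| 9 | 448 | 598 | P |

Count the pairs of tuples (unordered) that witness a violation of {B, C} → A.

(B=598, C=I): all 2 rows agree on A — 0 pairs.

0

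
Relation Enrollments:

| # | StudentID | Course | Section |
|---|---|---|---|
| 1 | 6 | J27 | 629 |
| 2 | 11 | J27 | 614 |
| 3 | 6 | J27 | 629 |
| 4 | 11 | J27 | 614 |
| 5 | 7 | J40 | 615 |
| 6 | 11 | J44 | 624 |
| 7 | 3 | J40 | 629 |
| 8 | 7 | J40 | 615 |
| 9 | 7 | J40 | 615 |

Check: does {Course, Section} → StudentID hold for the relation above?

Yes

(Course=J27, Section=629): rows 1, 3 → StudentID = 6, 6 ✓
(Course=J27, Section=614): rows 2, 4 → StudentID = 11, 11 ✓
(Course=J40, Section=615): rows 5, 8, 9 → StudentID = 7, 7, 7 ✓
(Course=J44, Section=624): row 6 → StudentID = 11 ✓
(Course=J40, Section=629): row 7 → StudentID = 3 ✓
Every {Course, Section} value is associated with a single StudentID value, so {Course, Section} → StudentID holds.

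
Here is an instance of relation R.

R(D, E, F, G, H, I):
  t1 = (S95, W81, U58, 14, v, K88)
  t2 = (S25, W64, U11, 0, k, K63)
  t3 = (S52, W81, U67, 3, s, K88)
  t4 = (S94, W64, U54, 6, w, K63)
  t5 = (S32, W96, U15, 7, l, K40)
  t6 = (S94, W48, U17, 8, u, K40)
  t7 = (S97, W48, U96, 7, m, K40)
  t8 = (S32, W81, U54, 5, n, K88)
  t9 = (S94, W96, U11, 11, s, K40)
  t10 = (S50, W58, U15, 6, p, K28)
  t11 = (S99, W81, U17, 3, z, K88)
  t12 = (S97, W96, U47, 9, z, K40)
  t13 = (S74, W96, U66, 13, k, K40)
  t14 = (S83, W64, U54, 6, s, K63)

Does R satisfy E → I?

Yes

E=W81: rows 1, 3, 8, 11 → I = K88, K88, K88, K88 ✓
E=W64: rows 2, 4, 14 → I = K63, K63, K63 ✓
E=W96: rows 5, 9, 12, 13 → I = K40, K40, K40, K40 ✓
E=W48: rows 6, 7 → I = K40, K40 ✓
E=W58: row 10 → I = K28 ✓
Every E value is associated with a single I value, so E → I holds.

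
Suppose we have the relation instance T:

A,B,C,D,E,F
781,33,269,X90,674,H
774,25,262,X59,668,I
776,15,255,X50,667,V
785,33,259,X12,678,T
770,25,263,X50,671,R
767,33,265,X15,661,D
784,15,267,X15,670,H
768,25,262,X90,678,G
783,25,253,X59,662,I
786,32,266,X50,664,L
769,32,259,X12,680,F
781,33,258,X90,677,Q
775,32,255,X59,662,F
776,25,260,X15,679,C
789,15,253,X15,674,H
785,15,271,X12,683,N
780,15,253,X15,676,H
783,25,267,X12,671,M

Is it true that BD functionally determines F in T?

No

(B=33, D=X90): 2 rows → F takes values {H, Q} — violation
(B=25, D=X59): 2 rows → F = I, I ✓
(B=15, D=X50): 1 row → F = V ✓
(B=33, D=X12): 1 row → F = T ✓
(B=25, D=X50): 1 row → F = R ✓
(B=33, D=X15): 1 row → F = D ✓
(B=15, D=X15): 3 rows → F = H, H, H ✓
(B=25, D=X90): 1 row → F = G ✓
(B=32, D=X50): 1 row → F = L ✓
(B=32, D=X12): 1 row → F = F ✓
(B=32, D=X59): 1 row → F = F ✓
(B=25, D=X15): 1 row → F = C ✓
(B=15, D=X12): 1 row → F = N ✓
(B=25, D=X12): 1 row → F = M ✓
Two rows agree on BD but differ on F, so BD -> F does not hold.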